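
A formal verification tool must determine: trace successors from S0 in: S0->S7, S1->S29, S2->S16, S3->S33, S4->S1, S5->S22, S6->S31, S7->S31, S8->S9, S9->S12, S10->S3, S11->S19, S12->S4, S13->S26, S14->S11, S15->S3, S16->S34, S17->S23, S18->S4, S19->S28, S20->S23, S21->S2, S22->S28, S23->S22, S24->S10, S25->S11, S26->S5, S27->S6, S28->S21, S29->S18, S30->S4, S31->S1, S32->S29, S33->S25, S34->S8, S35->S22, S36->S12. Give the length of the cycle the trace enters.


Trace from S0 until a state repeats:
  S0 -> S7 -> S31 -> S1 -> S29 -> S18 -> S4 -> S1
S1 first seen at step 3, revisited at step 7.
Cycle length = 7 - 3 = 4

4


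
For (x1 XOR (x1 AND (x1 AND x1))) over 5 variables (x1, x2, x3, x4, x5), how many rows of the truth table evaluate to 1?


Formula: (x1 XOR (x1 AND (x1 AND x1))) over 5 vars (32 rows)
Evaluate each row (x1, x2, x3, x4, x5 as bits, MSB first):
  row 0 [00000]: (0 XOR (0 AND (0 AND 0))) -> 0
  row 1 [00001]: (0 XOR (0 AND (0 AND 0))) -> 0
  row 2 [00010]: (0 XOR (0 AND (0 AND 0))) -> 0
  row 3 [00011]: (0 XOR (0 AND (0 AND 0))) -> 0
  row 4 [00100]: (0 XOR (0 AND (0 AND 0))) -> 0
  row 5 [00101]: (0 XOR (0 AND (0 AND 0))) -> 0
  row 6 [00110]: (0 XOR (0 AND (0 AND 0))) -> 0
  row 7 [00111]: (0 XOR (0 AND (0 AND 0))) -> 0
  row 8 [01000]: (0 XOR (0 AND (0 AND 0))) -> 0
  row 9 [01001]: (0 XOR (0 AND (0 AND 0))) -> 0
  row 10 [01010]: (0 XOR (0 AND (0 AND 0))) -> 0
  row 11 [01011]: (0 XOR (0 AND (0 AND 0))) -> 0
  row 12 [01100]: (0 XOR (0 AND (0 AND 0))) -> 0
  row 13 [01101]: (0 XOR (0 AND (0 AND 0))) -> 0
  row 14 [01110]: (0 XOR (0 AND (0 AND 0))) -> 0
  row 15 [01111]: (0 XOR (0 AND (0 AND 0))) -> 0
  row 16 [10000]: (1 XOR (1 AND (1 AND 1))) -> 0
  row 17 [10001]: (1 XOR (1 AND (1 AND 1))) -> 0
  row 18 [10010]: (1 XOR (1 AND (1 AND 1))) -> 0
  row 19 [10011]: (1 XOR (1 AND (1 AND 1))) -> 0
  row 20 [10100]: (1 XOR (1 AND (1 AND 1))) -> 0
  row 21 [10101]: (1 XOR (1 AND (1 AND 1))) -> 0
  row 22 [10110]: (1 XOR (1 AND (1 AND 1))) -> 0
  row 23 [10111]: (1 XOR (1 AND (1 AND 1))) -> 0
  row 24 [11000]: (1 XOR (1 AND (1 AND 1))) -> 0
  row 25 [11001]: (1 XOR (1 AND (1 AND 1))) -> 0
  row 26 [11010]: (1 XOR (1 AND (1 AND 1))) -> 0
  row 27 [11011]: (1 XOR (1 AND (1 AND 1))) -> 0
  row 28 [11100]: (1 XOR (1 AND (1 AND 1))) -> 0
  row 29 [11101]: (1 XOR (1 AND (1 AND 1))) -> 0
  row 30 [11110]: (1 XOR (1 AND (1 AND 1))) -> 0
  row 31 [11111]: (1 XOR (1 AND (1 AND 1))) -> 0
Full result column, 8 rows per line (x1,x2 fixed per line; x3,x4,x5 runs 000..111 left to right):
  rows 0-7 [x1,x2=00]: 00000000  (ones: 0)
  rows 8-15 [x1,x2=01]: 00000000  (ones: 0)
  rows 16-23 [x1,x2=10]: 00000000  (ones: 0)
  rows 24-31 [x1,x2=11]: 00000000  (ones: 0)
Count of 1-rows = 0+0+0+0 = 0

0


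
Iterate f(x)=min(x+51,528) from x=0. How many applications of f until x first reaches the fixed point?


Step 1: x=0, cap=528, increment=51
Step 2: x grows by 51 each step until capped at 528; fixed point is x=528
Step 3: iterations = ceil(528/51) = 11

11


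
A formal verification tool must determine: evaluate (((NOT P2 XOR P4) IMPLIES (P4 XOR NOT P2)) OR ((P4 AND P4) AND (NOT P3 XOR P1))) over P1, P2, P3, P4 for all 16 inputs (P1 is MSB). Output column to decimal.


Formula: (((NOT P2 XOR P4) IMPLIES (P4 XOR NOT P2)) OR ((P4 AND P4) AND (NOT P3 XOR P1))) over P1, P2, P3, P4 (16 rows)
Evaluate each row (bits = P1,P2,P3,P4, MSB first):
  row 0 [0000]: (((NOT 0 XOR 0) IMPLIES (0 XOR NOT 0)) OR ((0 AND 0) AND (NOT 0 XOR 0))) -> 1
  row 1 [0001]: (((NOT 0 XOR 1) IMPLIES (1 XOR NOT 0)) OR ((1 AND 1) AND (NOT 0 XOR 0))) -> 1
  row 2 [0010]: (((NOT 0 XOR 0) IMPLIES (0 XOR NOT 0)) OR ((0 AND 0) AND (NOT 1 XOR 0))) -> 1
  row 3 [0011]: (((NOT 0 XOR 1) IMPLIES (1 XOR NOT 0)) OR ((1 AND 1) AND (NOT 1 XOR 0))) -> 1
  row 4 [0100]: (((NOT 1 XOR 0) IMPLIES (0 XOR NOT 1)) OR ((0 AND 0) AND (NOT 0 XOR 0))) -> 1
  row 5 [0101]: (((NOT 1 XOR 1) IMPLIES (1 XOR NOT 1)) OR ((1 AND 1) AND (NOT 0 XOR 0))) -> 1
  row 6 [0110]: (((NOT 1 XOR 0) IMPLIES (0 XOR NOT 1)) OR ((0 AND 0) AND (NOT 1 XOR 0))) -> 1
  row 7 [0111]: (((NOT 1 XOR 1) IMPLIES (1 XOR NOT 1)) OR ((1 AND 1) AND (NOT 1 XOR 0))) -> 1
  row 8 [1000]: (((NOT 0 XOR 0) IMPLIES (0 XOR NOT 0)) OR ((0 AND 0) AND (NOT 0 XOR 1))) -> 1
  row 9 [1001]: (((NOT 0 XOR 1) IMPLIES (1 XOR NOT 0)) OR ((1 AND 1) AND (NOT 0 XOR 1))) -> 1
  row 10 [1010]: (((NOT 0 XOR 0) IMPLIES (0 XOR NOT 0)) OR ((0 AND 0) AND (NOT 1 XOR 1))) -> 1
  row 11 [1011]: (((NOT 0 XOR 1) IMPLIES (1 XOR NOT 0)) OR ((1 AND 1) AND (NOT 1 XOR 1))) -> 1
  row 12 [1100]: (((NOT 1 XOR 0) IMPLIES (0 XOR NOT 1)) OR ((0 AND 0) AND (NOT 0 XOR 1))) -> 1
  row 13 [1101]: (((NOT 1 XOR 1) IMPLIES (1 XOR NOT 1)) OR ((1 AND 1) AND (NOT 0 XOR 1))) -> 1
  row 14 [1110]: (((NOT 1 XOR 0) IMPLIES (0 XOR NOT 1)) OR ((0 AND 0) AND (NOT 1 XOR 1))) -> 1
  row 15 [1111]: (((NOT 1 XOR 1) IMPLIES (1 XOR NOT 1)) OR ((1 AND 1) AND (NOT 1 XOR 1))) -> 1
Full result column, 4 rows per line (P1,P2 fixed per line; P3,P4 runs 00..11 left to right):
  rows 0-3 [P1,P2=00]: 1111  = hex F
  rows 4-7 [P1,P2=01]: 1111  = hex F
  rows 8-11 [P1,P2=10]: 1111  = hex F
  rows 12-15 [P1,P2=11]: 1111  = hex F
Output column (row 0 .. row 15) = 1111111111111111
Output column grouped in 4s = 1111 1111 1111 1111 = 0xFFFF
Convert to decimal digit by digit (value = value*16 + digit):
  F -> 15
  15*16 + 15 (F) = 255
  255*16 + 15 (F) = 4095
  4095*16 + 15 (F) = 65535
Decimal = 65535

65535


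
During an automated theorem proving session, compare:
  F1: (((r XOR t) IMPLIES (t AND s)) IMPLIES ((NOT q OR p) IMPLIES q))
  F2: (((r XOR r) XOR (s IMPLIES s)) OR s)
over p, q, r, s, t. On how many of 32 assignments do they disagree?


F1 = (((r XOR t) IMPLIES (t AND s)) IMPLIES ((NOT q OR p) IMPLIES q))
F2 = (((r XOR r) XOR (s IMPLIES s)) OR s)
Evaluate both on each of 32 rows (bits = p,q,r,s,t):
  row 0 [00000]: F1=0 F2=1 (differ) -> 1
  row 1 [00001]: F1=1 F2=1 -> 0
  row 2 [00010]: F1=0 F2=1 (differ) -> 1
  row 3 [00011]: F1=0 F2=1 (differ) -> 1
  row 4 [00100]: F1=1 F2=1 -> 0
  row 5 [00101]: F1=0 F2=1 (differ) -> 1
  row 6 [00110]: F1=1 F2=1 -> 0
  row 7 [00111]: F1=0 F2=1 (differ) -> 1
  row 8 [01000]: F1=1 F2=1 -> 0
  row 9 [01001]: F1=1 F2=1 -> 0
  row 10 [01010]: F1=1 F2=1 -> 0
  row 11 [01011]: F1=1 F2=1 -> 0
  row 12 [01100]: F1=1 F2=1 -> 0
  row 13 [01101]: F1=1 F2=1 -> 0
  row 14 [01110]: F1=1 F2=1 -> 0
  row 15 [01111]: F1=1 F2=1 -> 0
  row 16 [10000]: F1=0 F2=1 (differ) -> 1
  row 17 [10001]: F1=1 F2=1 -> 0
  row 18 [10010]: F1=0 F2=1 (differ) -> 1
  row 19 [10011]: F1=0 F2=1 (differ) -> 1
  row 20 [10100]: F1=1 F2=1 -> 0
  row 21 [10101]: F1=0 F2=1 (differ) -> 1
  row 22 [10110]: F1=1 F2=1 -> 0
  row 23 [10111]: F1=0 F2=1 (differ) -> 1
  row 24 [11000]: F1=1 F2=1 -> 0
  row 25 [11001]: F1=1 F2=1 -> 0
  row 26 [11010]: F1=1 F2=1 -> 0
  row 27 [11011]: F1=1 F2=1 -> 0
  row 28 [11100]: F1=1 F2=1 -> 0
  row 29 [11101]: F1=1 F2=1 -> 0
  row 30 [11110]: F1=1 F2=1 -> 0
  row 31 [11111]: F1=1 F2=1 -> 0
Full result column, 8 rows per line (p,q fixed per line; r,s,t runs 000..111 left to right):
  rows 0-7 [p,q=00]: 10110101  (ones: 5)
  rows 8-15 [p,q=01]: 00000000  (ones: 0)
  rows 16-23 [p,q=10]: 10110101  (ones: 5)
  rows 24-31 [p,q=11]: 00000000  (ones: 0)
Disagreements = 5+0+5+0 = 10

10


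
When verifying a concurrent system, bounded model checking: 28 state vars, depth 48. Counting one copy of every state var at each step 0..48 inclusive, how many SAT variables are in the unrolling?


BMC unrolls to depth k, creating one copy of each state var for steps 0..k.
Step count = 48 + 1 = 49 (steps 0 through 48)
Vars per step = 28
Total = 28 * 49 = 1372

1372


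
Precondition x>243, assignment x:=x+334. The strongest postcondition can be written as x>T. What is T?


Formula: sp(P, x:=E) = exists old_x. (x = E[old_x/x]) AND P[old_x/x] (old_x is the value of x before the assignment; eliminate old_x by solving x = E[old_x/x] for old_x)
Step 1: Precondition P: x>243, i.e. old_x > 243
Step 2: Assignment gives x = old_x + 334, so old_x = x - 334
Step 3: Substitute into P: x - 334 > 243
Step 4: Simplify: x > 243+334 = 577

577


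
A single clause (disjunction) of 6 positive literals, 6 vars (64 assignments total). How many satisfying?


Step 1: Total=2^6=64
Step 2: Unsat when all 6 false: 2^0=1
Step 3: Sat=64-1=63

63


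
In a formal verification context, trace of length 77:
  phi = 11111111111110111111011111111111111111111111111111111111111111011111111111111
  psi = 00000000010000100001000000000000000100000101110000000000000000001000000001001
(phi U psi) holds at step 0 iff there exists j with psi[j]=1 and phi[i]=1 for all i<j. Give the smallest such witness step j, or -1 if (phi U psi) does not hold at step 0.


(phi U psi) at 0: need smallest j with psi[j]=1 and phi[i]=1 for all i in [0,j).
Scan from step 0:
  step 0: phi=1, psi=0 -> continue
  step 1: phi=1, psi=0 -> continue
  step 2: phi=1, psi=0 -> continue
  step 3: phi=1, psi=0 -> continue
  step 9: psi=1 and phi held for [0,9) -> witness found
Witness step = 9

9


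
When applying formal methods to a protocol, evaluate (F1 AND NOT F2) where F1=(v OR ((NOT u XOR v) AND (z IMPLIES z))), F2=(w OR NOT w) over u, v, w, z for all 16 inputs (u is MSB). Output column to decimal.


F1 = (v OR ((NOT u XOR v) AND (z IMPLIES z)))
F2 = (w OR NOT w)
Counterexample to F1=>F2 is where F1=1 and F2=0.
Evaluate each row (bits = u,v,w,z, MSB first):
  row 0 [0000]: F1=1 F2=1 -> F1&~F2 -> 0
  row 1 [0001]: F1=1 F2=1 -> F1&~F2 -> 0
  row 2 [0010]: F1=1 F2=1 -> F1&~F2 -> 0
  row 3 [0011]: F1=1 F2=1 -> F1&~F2 -> 0
  row 4 [0100]: F1=1 F2=1 -> F1&~F2 -> 0
  row 5 [0101]: F1=1 F2=1 -> F1&~F2 -> 0
  row 6 [0110]: F1=1 F2=1 -> F1&~F2 -> 0
  row 7 [0111]: F1=1 F2=1 -> F1&~F2 -> 0
  row 8 [1000]: F1=0 F2=1 -> F1&~F2 -> 0
  row 9 [1001]: F1=0 F2=1 -> F1&~F2 -> 0
  row 10 [1010]: F1=0 F2=1 -> F1&~F2 -> 0
  row 11 [1011]: F1=0 F2=1 -> F1&~F2 -> 0
  row 12 [1100]: F1=1 F2=1 -> F1&~F2 -> 0
  row 13 [1101]: F1=1 F2=1 -> F1&~F2 -> 0
  row 14 [1110]: F1=1 F2=1 -> F1&~F2 -> 0
  row 15 [1111]: F1=1 F2=1 -> F1&~F2 -> 0
Full result column, 4 rows per line (u,v fixed per line; w,z runs 00..11 left to right):
  rows 0-3 [u,v=00]: 0000  = hex 0
  rows 4-7 [u,v=01]: 0000  = hex 0
  rows 8-11 [u,v=10]: 0000  = hex 0
  rows 12-15 [u,v=11]: 0000  = hex 0
Counterexample vector (row 0 .. row 15) = 0000000000000000
Output column grouped in 4s = 0000 0000 0000 0000 = 0x0000
Convert to decimal digit by digit (value = value*16 + digit):
  0 -> 0
  0*16 + 0 = 0
  0*16 + 0 = 0
  0*16 + 0 = 0
Decimal = 0

0


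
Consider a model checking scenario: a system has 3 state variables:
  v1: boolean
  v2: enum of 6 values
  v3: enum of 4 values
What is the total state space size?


State space = product of domain sizes of all variables.
Domain sizes:
  v1 (boolean): 2
  v2 (enum of 6 values): 6
  v3 (enum of 4 values): 4
Product = 2 * 6 * 4 = 48

48


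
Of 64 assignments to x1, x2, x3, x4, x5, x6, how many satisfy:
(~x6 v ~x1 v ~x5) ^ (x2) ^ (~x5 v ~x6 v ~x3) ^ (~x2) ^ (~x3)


CNF with 5 clauses over 6 vars (64 assignments).
An assignment satisfies CNF iff every clause has >=1 true literal.
Check each row (bits = x1,x2,x3,x4,x5,x6; clause T/F shown):
  row 0 [000000]: clauses=TFTTT -> 0
  row 1 [000001]: clauses=TFTTT -> 0
  row 2 [000010]: clauses=TFTTT -> 0
  row 3 [000011]: clauses=TFTTT -> 0
  row 4 [000100]: clauses=TFTTT -> 0
  (every remaining row is evaluated the same way; all 64 results are listed next)
Full result column, 8 rows per line (x1,x2,x3 fixed per line; x4,x5,x6 runs 000..111 left to right):
  rows 0-7 [x1,x2,x3=000]: 00000000  (ones: 0)
  rows 8-15 [x1,x2,x3=001]: 00000000  (ones: 0)
  rows 16-23 [x1,x2,x3=010]: 00000000  (ones: 0)
  rows 24-31 [x1,x2,x3=011]: 00000000  (ones: 0)
  rows 32-39 [x1,x2,x3=100]: 00000000  (ones: 0)
  rows 40-47 [x1,x2,x3=101]: 00000000  (ones: 0)
  rows 48-55 [x1,x2,x3=110]: 00000000  (ones: 0)
  rows 56-63 [x1,x2,x3=111]: 00000000  (ones: 0)
Satisfying assignments = 0+0+0+0+0+0+0+0 = 0

0


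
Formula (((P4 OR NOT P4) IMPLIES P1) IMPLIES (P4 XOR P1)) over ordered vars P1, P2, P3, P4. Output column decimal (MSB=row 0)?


Formula: (((P4 OR NOT P4) IMPLIES P1) IMPLIES (P4 XOR P1)) over P1, P2, P3, P4 (16 rows)
Evaluate each row (bits = P1,P2,P3,P4, MSB first):
  row 0 [0000]: (((0 OR NOT 0) IMPLIES 0) IMPLIES (0 XOR 0)) -> 1
  row 1 [0001]: (((1 OR NOT 1) IMPLIES 0) IMPLIES (1 XOR 0)) -> 1
  row 2 [0010]: (((0 OR NOT 0) IMPLIES 0) IMPLIES (0 XOR 0)) -> 1
  row 3 [0011]: (((1 OR NOT 1) IMPLIES 0) IMPLIES (1 XOR 0)) -> 1
  row 4 [0100]: (((0 OR NOT 0) IMPLIES 0) IMPLIES (0 XOR 0)) -> 1
  row 5 [0101]: (((1 OR NOT 1) IMPLIES 0) IMPLIES (1 XOR 0)) -> 1
  row 6 [0110]: (((0 OR NOT 0) IMPLIES 0) IMPLIES (0 XOR 0)) -> 1
  row 7 [0111]: (((1 OR NOT 1) IMPLIES 0) IMPLIES (1 XOR 0)) -> 1
  row 8 [1000]: (((0 OR NOT 0) IMPLIES 1) IMPLIES (0 XOR 1)) -> 1
  row 9 [1001]: (((1 OR NOT 1) IMPLIES 1) IMPLIES (1 XOR 1)) -> 0
  row 10 [1010]: (((0 OR NOT 0) IMPLIES 1) IMPLIES (0 XOR 1)) -> 1
  row 11 [1011]: (((1 OR NOT 1) IMPLIES 1) IMPLIES (1 XOR 1)) -> 0
  row 12 [1100]: (((0 OR NOT 0) IMPLIES 1) IMPLIES (0 XOR 1)) -> 1
  row 13 [1101]: (((1 OR NOT 1) IMPLIES 1) IMPLIES (1 XOR 1)) -> 0
  row 14 [1110]: (((0 OR NOT 0) IMPLIES 1) IMPLIES (0 XOR 1)) -> 1
  row 15 [1111]: (((1 OR NOT 1) IMPLIES 1) IMPLIES (1 XOR 1)) -> 0
Full result column, 4 rows per line (P1,P2 fixed per line; P3,P4 runs 00..11 left to right):
  rows 0-3 [P1,P2=00]: 1111  = hex F
  rows 4-7 [P1,P2=01]: 1111  = hex F
  rows 8-11 [P1,P2=10]: 1010  = hex A
  rows 12-15 [P1,P2=11]: 1010  = hex A
Output column (row 0 .. row 15) = 1111111110101010
Output column grouped in 4s = 1111 1111 1010 1010 = 0xFFAA
Convert to decimal digit by digit (value = value*16 + digit):
  F -> 15
  15*16 + 15 (F) = 255
  255*16 + 10 (A) = 4090
  4090*16 + 10 (A) = 65450
Decimal = 65450

65450


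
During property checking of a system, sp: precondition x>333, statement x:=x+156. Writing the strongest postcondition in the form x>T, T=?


Formula: sp(P, x:=E) = exists old_x. (x = E[old_x/x]) AND P[old_x/x] (old_x is the value of x before the assignment; eliminate old_x by solving x = E[old_x/x] for old_x)
Step 1: Precondition P: x>333, i.e. old_x > 333
Step 2: Assignment gives x = old_x + 156, so old_x = x - 156
Step 3: Substitute into P: x - 156 > 333
Step 4: Simplify: x > 333+156 = 489

489


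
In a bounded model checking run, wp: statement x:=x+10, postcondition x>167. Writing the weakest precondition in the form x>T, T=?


Formula: wp(x:=E, P) = P[E/x] (substitute E for x in postcondition)
Step 1: Postcondition: x>167
Step 2: Substitute x+10 for x: x+10>167
Step 3: Solve for x: x > 167-10 = 157

157


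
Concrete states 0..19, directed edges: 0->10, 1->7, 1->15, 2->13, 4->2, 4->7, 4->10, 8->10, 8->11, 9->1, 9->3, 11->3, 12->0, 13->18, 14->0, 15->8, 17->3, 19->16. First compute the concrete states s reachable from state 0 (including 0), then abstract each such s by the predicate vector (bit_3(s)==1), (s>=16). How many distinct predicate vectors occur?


BFS from 0:
Concrete reachable: {0, 10}
Abstract via predicates (bit_3(s)==1), (s>=16):
  (0,0) <- {0}
  (1,0) <- {10}
Distinct abstract states = 2

2


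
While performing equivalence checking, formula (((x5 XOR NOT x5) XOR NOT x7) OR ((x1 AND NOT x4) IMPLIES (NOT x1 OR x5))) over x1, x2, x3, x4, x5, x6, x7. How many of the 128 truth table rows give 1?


Formula: (((x5 XOR NOT x5) XOR NOT x7) OR ((x1 AND NOT x4) IMPLIES (NOT x1 OR x5))) over 7 vars (128 rows)
Evaluate each row (x1, x2, x3, x4, x5, x6, x7 as bits, MSB first):
  row 0 [0000000]: (((0 XOR NOT 0) XOR NOT 0) OR ((0 AND NOT 0) IMPLIES (NOT 0 OR 0))) -> 1
  row 1 [0000001]: (((0 XOR NOT 0) XOR NOT 1) OR ((0 AND NOT 0) IMPLIES (NOT 0 OR 0))) -> 1
  row 2 [0000010]: (((0 XOR NOT 0) XOR NOT 0) OR ((0 AND NOT 0) IMPLIES (NOT 0 OR 0))) -> 1
  row 3 [0000011]: (((0 XOR NOT 0) XOR NOT 1) OR ((0 AND NOT 0) IMPLIES (NOT 0 OR 0))) -> 1
  row 4 [0000100]: (((1 XOR NOT 1) XOR NOT 0) OR ((0 AND NOT 0) IMPLIES (NOT 0 OR 1))) -> 1
  (every remaining row is evaluated the same way; all 128 results are listed next)
Full result column, 8 rows per line (x1,x2,x3,x4 fixed per line; x5,x6,x7 runs 000..111 left to right):
  rows 0-7 [x1,x2,x3,x4=0000]: 11111111  (ones: 8)
  rows 8-15 [x1,x2,x3,x4=0001]: 11111111  (ones: 8)
  rows 16-23 [x1,x2,x3,x4=0010]: 11111111  (ones: 8)
  rows 24-31 [x1,x2,x3,x4=0011]: 11111111  (ones: 8)
  rows 32-39 [x1,x2,x3,x4=0100]: 11111111  (ones: 8)
  rows 40-47 [x1,x2,x3,x4=0101]: 11111111  (ones: 8)
  rows 48-55 [x1,x2,x3,x4=0110]: 11111111  (ones: 8)
  rows 56-63 [x1,x2,x3,x4=0111]: 11111111  (ones: 8)
  rows 64-71 [x1,x2,x3,x4=1000]: 01011111  (ones: 6)
  rows 72-79 [x1,x2,x3,x4=1001]: 11111111  (ones: 8)
  rows 80-87 [x1,x2,x3,x4=1010]: 01011111  (ones: 6)
  rows 88-95 [x1,x2,x3,x4=1011]: 11111111  (ones: 8)
  rows 96-103 [x1,x2,x3,x4=1100]: 01011111  (ones: 6)
  rows 104-111 [x1,x2,x3,x4=1101]: 11111111  (ones: 8)
  rows 112-119 [x1,x2,x3,x4=1110]: 01011111  (ones: 6)
  rows 120-127 [x1,x2,x3,x4=1111]: 11111111  (ones: 8)
Count of 1-rows = 8+8+8+8+8+8+8+8+6+8+6+8+6+8+6+8 = 120

120


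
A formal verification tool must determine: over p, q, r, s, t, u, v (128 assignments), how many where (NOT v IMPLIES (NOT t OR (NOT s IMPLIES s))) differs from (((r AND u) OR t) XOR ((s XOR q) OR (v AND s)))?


F1 = (NOT v IMPLIES (NOT t OR (NOT s IMPLIES s)))
F2 = (((r AND u) OR t) XOR ((s XOR q) OR (v AND s)))
Evaluate both on each of 128 rows (bits = p,q,r,s,t,u,v):
  row 0 [0000000]: F1=1 F2=0 (differ) -> 1
  row 1 [0000001]: F1=1 F2=0 (differ) -> 1
  row 2 [0000010]: F1=1 F2=0 (differ) -> 1
  row 3 [0000011]: F1=1 F2=0 (differ) -> 1
  row 4 [0000100]: F1=0 F2=1 (differ) -> 1
  (every remaining row is evaluated the same way; all 128 results are listed next)
Full result column, 8 rows per line (p,q,r,s fixed per line; t,u,v runs 000..111 left to right):
  rows 0-7 [p,q,r,s=0000]: 11111010  (ones: 6)
  rows 8-15 [p,q,r,s=0001]: 00001111  (ones: 4)
  rows 16-23 [p,q,r,s=0010]: 11001010  (ones: 4)
  rows 24-31 [p,q,r,s=0011]: 00111111  (ones: 6)
  rows 32-39 [p,q,r,s=0100]: 00000101  (ones: 2)
  rows 40-47 [p,q,r,s=0101]: 10100101  (ones: 4)
  rows 48-55 [p,q,r,s=0110]: 00110101  (ones: 4)
  rows 56-63 [p,q,r,s=0111]: 10010101  (ones: 4)
  rows 64-71 [p,q,r,s=1000]: 11111010  (ones: 6)
  rows 72-79 [p,q,r,s=1001]: 00001111  (ones: 4)
  rows 80-87 [p,q,r,s=1010]: 11001010  (ones: 4)
  rows 88-95 [p,q,r,s=1011]: 00111111  (ones: 6)
  rows 96-103 [p,q,r,s=1100]: 00000101  (ones: 2)
  rows 104-111 [p,q,r,s=1101]: 10100101  (ones: 4)
  rows 112-119 [p,q,r,s=1110]: 00110101  (ones: 4)
  rows 120-127 [p,q,r,s=1111]: 10010101  (ones: 4)
Disagreements = 6+4+4+6+2+4+4+4+6+4+4+6+2+4+4+4 = 68

68


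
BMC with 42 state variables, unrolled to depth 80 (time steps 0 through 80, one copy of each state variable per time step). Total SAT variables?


BMC unrolls to depth k, creating one copy of each state var for steps 0..k.
Step count = 80 + 1 = 81 (steps 0 through 80)
Vars per step = 42
Total = 42 * 81 = 3402

3402


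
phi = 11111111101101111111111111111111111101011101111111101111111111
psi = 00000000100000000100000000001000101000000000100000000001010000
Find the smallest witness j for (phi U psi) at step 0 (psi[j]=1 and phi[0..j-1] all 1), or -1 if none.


(phi U psi) at 0: need smallest j with psi[j]=1 and phi[i]=1 for all i in [0,j).
Scan from step 0:
  step 0: phi=1, psi=0 -> continue
  step 1: phi=1, psi=0 -> continue
  step 2: phi=1, psi=0 -> continue
  step 3: phi=1, psi=0 -> continue
  step 8: psi=1 and phi held for [0,8) -> witness found
Witness step = 8

8


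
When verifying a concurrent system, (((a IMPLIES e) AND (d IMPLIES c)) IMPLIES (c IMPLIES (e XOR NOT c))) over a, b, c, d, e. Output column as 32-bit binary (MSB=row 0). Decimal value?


Formula: (((a IMPLIES e) AND (d IMPLIES c)) IMPLIES (c IMPLIES (e XOR NOT c))) over a, b, c, d, e (32 rows)
Evaluate each row (bits = a,b,c,d,e, MSB first):
  row 0 [00000]: (((0 IMPLIES 0) AND (0 IMPLIES 0)) IMPLIES (0 IMPLIES (0 XOR NOT 0))) -> 1
  row 1 [00001]: (((0 IMPLIES 1) AND (0 IMPLIES 0)) IMPLIES (0 IMPLIES (1 XOR NOT 0))) -> 1
  row 2 [00010]: (((0 IMPLIES 0) AND (1 IMPLIES 0)) IMPLIES (0 IMPLIES (0 XOR NOT 0))) -> 1
  row 3 [00011]: (((0 IMPLIES 1) AND (1 IMPLIES 0)) IMPLIES (0 IMPLIES (1 XOR NOT 0))) -> 1
  row 4 [00100]: (((0 IMPLIES 0) AND (0 IMPLIES 1)) IMPLIES (1 IMPLIES (0 XOR NOT 1))) -> 0
  row 5 [00101]: (((0 IMPLIES 1) AND (0 IMPLIES 1)) IMPLIES (1 IMPLIES (1 XOR NOT 1))) -> 1
  row 6 [00110]: (((0 IMPLIES 0) AND (1 IMPLIES 1)) IMPLIES (1 IMPLIES (0 XOR NOT 1))) -> 0
  row 7 [00111]: (((0 IMPLIES 1) AND (1 IMPLIES 1)) IMPLIES (1 IMPLIES (1 XOR NOT 1))) -> 1
  row 8 [01000]: (((0 IMPLIES 0) AND (0 IMPLIES 0)) IMPLIES (0 IMPLIES (0 XOR NOT 0))) -> 1
  row 9 [01001]: (((0 IMPLIES 1) AND (0 IMPLIES 0)) IMPLIES (0 IMPLIES (1 XOR NOT 0))) -> 1
  row 10 [01010]: (((0 IMPLIES 0) AND (1 IMPLIES 0)) IMPLIES (0 IMPLIES (0 XOR NOT 0))) -> 1
  row 11 [01011]: (((0 IMPLIES 1) AND (1 IMPLIES 0)) IMPLIES (0 IMPLIES (1 XOR NOT 0))) -> 1
  row 12 [01100]: (((0 IMPLIES 0) AND (0 IMPLIES 1)) IMPLIES (1 IMPLIES (0 XOR NOT 1))) -> 0
  row 13 [01101]: (((0 IMPLIES 1) AND (0 IMPLIES 1)) IMPLIES (1 IMPLIES (1 XOR NOT 1))) -> 1
  row 14 [01110]: (((0 IMPLIES 0) AND (1 IMPLIES 1)) IMPLIES (1 IMPLIES (0 XOR NOT 1))) -> 0
  row 15 [01111]: (((0 IMPLIES 1) AND (1 IMPLIES 1)) IMPLIES (1 IMPLIES (1 XOR NOT 1))) -> 1
  row 16 [10000]: (((1 IMPLIES 0) AND (0 IMPLIES 0)) IMPLIES (0 IMPLIES (0 XOR NOT 0))) -> 1
  row 17 [10001]: (((1 IMPLIES 1) AND (0 IMPLIES 0)) IMPLIES (0 IMPLIES (1 XOR NOT 0))) -> 1
  row 18 [10010]: (((1 IMPLIES 0) AND (1 IMPLIES 0)) IMPLIES (0 IMPLIES (0 XOR NOT 0))) -> 1
  row 19 [10011]: (((1 IMPLIES 1) AND (1 IMPLIES 0)) IMPLIES (0 IMPLIES (1 XOR NOT 0))) -> 1
  row 20 [10100]: (((1 IMPLIES 0) AND (0 IMPLIES 1)) IMPLIES (1 IMPLIES (0 XOR NOT 1))) -> 1
  row 21 [10101]: (((1 IMPLIES 1) AND (0 IMPLIES 1)) IMPLIES (1 IMPLIES (1 XOR NOT 1))) -> 1
  row 22 [10110]: (((1 IMPLIES 0) AND (1 IMPLIES 1)) IMPLIES (1 IMPLIES (0 XOR NOT 1))) -> 1
  row 23 [10111]: (((1 IMPLIES 1) AND (1 IMPLIES 1)) IMPLIES (1 IMPLIES (1 XOR NOT 1))) -> 1
  row 24 [11000]: (((1 IMPLIES 0) AND (0 IMPLIES 0)) IMPLIES (0 IMPLIES (0 XOR NOT 0))) -> 1
  row 25 [11001]: (((1 IMPLIES 1) AND (0 IMPLIES 0)) IMPLIES (0 IMPLIES (1 XOR NOT 0))) -> 1
  row 26 [11010]: (((1 IMPLIES 0) AND (1 IMPLIES 0)) IMPLIES (0 IMPLIES (0 XOR NOT 0))) -> 1
  row 27 [11011]: (((1 IMPLIES 1) AND (1 IMPLIES 0)) IMPLIES (0 IMPLIES (1 XOR NOT 0))) -> 1
  row 28 [11100]: (((1 IMPLIES 0) AND (0 IMPLIES 1)) IMPLIES (1 IMPLIES (0 XOR NOT 1))) -> 1
  row 29 [11101]: (((1 IMPLIES 1) AND (0 IMPLIES 1)) IMPLIES (1 IMPLIES (1 XOR NOT 1))) -> 1
  row 30 [11110]: (((1 IMPLIES 0) AND (1 IMPLIES 1)) IMPLIES (1 IMPLIES (0 XOR NOT 1))) -> 1
  row 31 [11111]: (((1 IMPLIES 1) AND (1 IMPLIES 1)) IMPLIES (1 IMPLIES (1 XOR NOT 1))) -> 1
Full result column, 4 rows per line (a,b,c fixed per line; d,e runs 00..11 left to right):
  rows 0-3 [a,b,c=000]: 1111  = hex F
  rows 4-7 [a,b,c=001]: 0101  = hex 5
  rows 8-11 [a,b,c=010]: 1111  = hex F
  rows 12-15 [a,b,c=011]: 0101  = hex 5
  rows 16-19 [a,b,c=100]: 1111  = hex F
  rows 20-23 [a,b,c=101]: 1111  = hex F
  rows 24-27 [a,b,c=110]: 1111  = hex F
  rows 28-31 [a,b,c=111]: 1111  = hex F
Output column (row 0 .. row 31) = 11110101111101011111111111111111
Output column grouped in 4s = 1111 0101 1111 0101 1111 1111 1111 1111 = 0xF5F5FFFF
Convert to decimal digit by digit (value = value*16 + digit):
  F -> 15
  15*16 + 5 = 245
  245*16 + 15 (F) = 3935
  3935*16 + 5 = 62965
  62965*16 + 15 (F) = 1007455
  1007455*16 + 15 (F) = 16119295
  16119295*16 + 15 (F) = 257908735
  257908735*16 + 15 (F) = 4126539775
Decimal = 4126539775

4126539775


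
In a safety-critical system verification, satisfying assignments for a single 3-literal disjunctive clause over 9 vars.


Step 1: Total=2^9=512
Step 2: Unsat when all 3 false: 2^6=64
Step 3: Sat=512-64=448

448


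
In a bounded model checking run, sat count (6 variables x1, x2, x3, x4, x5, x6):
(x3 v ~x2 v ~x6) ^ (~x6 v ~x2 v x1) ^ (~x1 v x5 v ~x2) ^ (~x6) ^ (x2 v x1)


CNF with 5 clauses over 6 vars (64 assignments).
An assignment satisfies CNF iff every clause has >=1 true literal.
Check each row (bits = x1,x2,x3,x4,x5,x6; clause T/F shown):
  row 0 [000000]: clauses=TTTTF -> 0
  row 1 [000001]: clauses=TTTFF -> 0
  row 2 [000010]: clauses=TTTTF -> 0
  row 3 [000011]: clauses=TTTFF -> 0
  row 4 [000100]: clauses=TTTTF -> 0
  (every remaining row is evaluated the same way; all 64 results are listed next)
Full result column, 8 rows per line (x1,x2,x3 fixed per line; x4,x5,x6 runs 000..111 left to right):
  rows 0-7 [x1,x2,x3=000]: 00000000  (ones: 0)
  rows 8-15 [x1,x2,x3=001]: 00000000  (ones: 0)
  rows 16-23 [x1,x2,x3=010]: 10101010  (ones: 4)
  rows 24-31 [x1,x2,x3=011]: 10101010  (ones: 4)
  rows 32-39 [x1,x2,x3=100]: 10101010  (ones: 4)
  rows 40-47 [x1,x2,x3=101]: 10101010  (ones: 4)
  rows 48-55 [x1,x2,x3=110]: 00100010  (ones: 2)
  rows 56-63 [x1,x2,x3=111]: 00100010  (ones: 2)
Satisfying assignments = 0+0+4+4+4+4+2+2 = 20

20


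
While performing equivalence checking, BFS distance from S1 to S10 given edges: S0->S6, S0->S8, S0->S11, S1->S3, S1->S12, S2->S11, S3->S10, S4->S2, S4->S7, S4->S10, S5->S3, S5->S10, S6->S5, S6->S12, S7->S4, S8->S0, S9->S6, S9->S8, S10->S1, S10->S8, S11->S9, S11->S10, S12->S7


BFS layer-by-layer from S1:
  dist 0: {S1}
  dist 1: {S3, S12}
  dist 2: {S7, S10}
  -> S10 reached at distance 2
Shortest path length = 2

2


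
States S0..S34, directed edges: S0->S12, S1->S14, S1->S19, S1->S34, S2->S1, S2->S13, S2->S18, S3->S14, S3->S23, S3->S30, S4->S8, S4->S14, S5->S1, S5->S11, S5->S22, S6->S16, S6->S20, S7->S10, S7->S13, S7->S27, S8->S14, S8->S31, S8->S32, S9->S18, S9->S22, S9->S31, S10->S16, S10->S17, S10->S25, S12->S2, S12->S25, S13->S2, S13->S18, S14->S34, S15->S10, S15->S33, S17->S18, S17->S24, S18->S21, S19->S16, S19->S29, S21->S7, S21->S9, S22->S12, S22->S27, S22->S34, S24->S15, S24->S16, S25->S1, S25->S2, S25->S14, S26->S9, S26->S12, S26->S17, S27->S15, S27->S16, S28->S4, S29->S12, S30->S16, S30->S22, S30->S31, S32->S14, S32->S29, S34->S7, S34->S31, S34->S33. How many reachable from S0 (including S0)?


BFS from S0:
  layer 0: {S0}
  layer 1: {S12}
  layer 2: {S2, S25}
  layer 3: {S1, S13, S14, S18}
  layer 4: {S19, S21, S34}
  layer 5: {S7, S9, S16, S29, S31, S33}
  layer 6: {S10, S22, S27}
  layer 7: {S15, S17}
  layer 8: {S24}
Reachable set: {S0, S1, S2, S7, S9, S10, S12, S13, S14, S15, S16, S17, S18, S19, S21, S22, S24, S25, S27, S29, S31, S33, S34}
Count = 23

23


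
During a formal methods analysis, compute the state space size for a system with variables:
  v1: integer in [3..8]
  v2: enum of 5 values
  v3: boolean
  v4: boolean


State space = product of domain sizes of all variables.
Domain sizes:
  v1 (integer in [3..8]): 6
  v2 (enum of 5 values): 5
  v3 (boolean): 2
  v4 (boolean): 2
Product = 6 * 5 * 2 * 2 = 120

120


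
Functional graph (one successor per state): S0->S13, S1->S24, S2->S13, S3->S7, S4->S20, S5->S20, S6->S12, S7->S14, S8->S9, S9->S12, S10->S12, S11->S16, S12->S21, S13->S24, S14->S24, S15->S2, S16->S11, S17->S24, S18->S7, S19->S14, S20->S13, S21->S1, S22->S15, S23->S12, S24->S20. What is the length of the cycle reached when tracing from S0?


Trace from S0 until a state repeats:
  S0 -> S13 -> S24 -> S20 -> S13
S13 first seen at step 1, revisited at step 4.
Cycle length = 4 - 1 = 3

3


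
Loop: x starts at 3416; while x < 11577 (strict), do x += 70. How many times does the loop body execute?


Step 1: x goes from 3416 toward 11577 by 70; the body runs while x<11577, so iterations = ceil((bound-start)/step)
Step 2: Distance=8161
Step 3: ceil(8161/70)=117

117


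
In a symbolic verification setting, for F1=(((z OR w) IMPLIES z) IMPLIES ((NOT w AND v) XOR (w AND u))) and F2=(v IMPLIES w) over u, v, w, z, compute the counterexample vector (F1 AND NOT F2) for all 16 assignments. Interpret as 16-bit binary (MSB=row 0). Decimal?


F1 = (((z OR w) IMPLIES z) IMPLIES ((NOT w AND v) XOR (w AND u)))
F2 = (v IMPLIES w)
Counterexample to F1=>F2 is where F1=1 and F2=0.
Evaluate each row (bits = u,v,w,z, MSB first):
  row 0 [0000]: F1=0 F2=1 -> F1&~F2 -> 0
  row 1 [0001]: F1=0 F2=1 -> F1&~F2 -> 0
  row 2 [0010]: F1=1 F2=1 -> F1&~F2 -> 0
  row 3 [0011]: F1=0 F2=1 -> F1&~F2 -> 0
  row 4 [0100]: F1=1 F2=0 -> F1&~F2 -> 1
  row 5 [0101]: F1=1 F2=0 -> F1&~F2 -> 1
  row 6 [0110]: F1=1 F2=1 -> F1&~F2 -> 0
  row 7 [0111]: F1=0 F2=1 -> F1&~F2 -> 0
  row 8 [1000]: F1=0 F2=1 -> F1&~F2 -> 0
  row 9 [1001]: F1=0 F2=1 -> F1&~F2 -> 0
  row 10 [1010]: F1=1 F2=1 -> F1&~F2 -> 0
  row 11 [1011]: F1=1 F2=1 -> F1&~F2 -> 0
  row 12 [1100]: F1=1 F2=0 -> F1&~F2 -> 1
  row 13 [1101]: F1=1 F2=0 -> F1&~F2 -> 1
  row 14 [1110]: F1=1 F2=1 -> F1&~F2 -> 0
  row 15 [1111]: F1=1 F2=1 -> F1&~F2 -> 0
Full result column, 4 rows per line (u,v fixed per line; w,z runs 00..11 left to right):
  rows 0-3 [u,v=00]: 0000  = hex 0
  rows 4-7 [u,v=01]: 1100  = hex C
  rows 8-11 [u,v=10]: 0000  = hex 0
  rows 12-15 [u,v=11]: 1100  = hex C
Counterexample vector (row 0 .. row 15) = 0000110000001100
Output column grouped in 4s = 0000 1100 0000 1100 = 0x0C0C
Convert to decimal digit by digit (value = value*16 + digit):
  0 -> 0
  0*16 + 12 (C) = 12
  12*16 + 0 = 192
  192*16 + 12 (C) = 3084
Decimal = 3084

3084


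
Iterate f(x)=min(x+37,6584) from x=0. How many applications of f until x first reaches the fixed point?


Step 1: x=0, cap=6584, increment=37
Step 2: x grows by 37 each step until capped at 6584; fixed point is x=6584
Step 3: iterations = ceil(6584/37) = 178

178


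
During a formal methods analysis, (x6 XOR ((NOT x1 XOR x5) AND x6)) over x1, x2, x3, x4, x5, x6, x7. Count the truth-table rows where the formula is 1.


Formula: (x6 XOR ((NOT x1 XOR x5) AND x6)) over 7 vars (128 rows)
Evaluate each row (x1, x2, x3, x4, x5, x6, x7 as bits, MSB first):
  row 0 [0000000]: (0 XOR ((NOT 0 XOR 0) AND 0)) -> 0
  row 1 [0000001]: (0 XOR ((NOT 0 XOR 0) AND 0)) -> 0
  row 2 [0000010]: (1 XOR ((NOT 0 XOR 0) AND 1)) -> 0
  row 3 [0000011]: (1 XOR ((NOT 0 XOR 0) AND 1)) -> 0
  row 4 [0000100]: (0 XOR ((NOT 0 XOR 1) AND 0)) -> 0
  (every remaining row is evaluated the same way; all 128 results are listed next)
Full result column, 8 rows per line (x1,x2,x3,x4 fixed per line; x5,x6,x7 runs 000..111 left to right):
  rows 0-7 [x1,x2,x3,x4=0000]: 00000011  (ones: 2)
  rows 8-15 [x1,x2,x3,x4=0001]: 00000011  (ones: 2)
  rows 16-23 [x1,x2,x3,x4=0010]: 00000011  (ones: 2)
  rows 24-31 [x1,x2,x3,x4=0011]: 00000011  (ones: 2)
  rows 32-39 [x1,x2,x3,x4=0100]: 00000011  (ones: 2)
  rows 40-47 [x1,x2,x3,x4=0101]: 00000011  (ones: 2)
  rows 48-55 [x1,x2,x3,x4=0110]: 00000011  (ones: 2)
  rows 56-63 [x1,x2,x3,x4=0111]: 00000011  (ones: 2)
  rows 64-71 [x1,x2,x3,x4=1000]: 00110000  (ones: 2)
  rows 72-79 [x1,x2,x3,x4=1001]: 00110000  (ones: 2)
  rows 80-87 [x1,x2,x3,x4=1010]: 00110000  (ones: 2)
  rows 88-95 [x1,x2,x3,x4=1011]: 00110000  (ones: 2)
  rows 96-103 [x1,x2,x3,x4=1100]: 00110000  (ones: 2)
  rows 104-111 [x1,x2,x3,x4=1101]: 00110000  (ones: 2)
  rows 112-119 [x1,x2,x3,x4=1110]: 00110000  (ones: 2)
  rows 120-127 [x1,x2,x3,x4=1111]: 00110000  (ones: 2)
Count of 1-rows = 2+2+2+2+2+2+2+2+2+2+2+2+2+2+2+2 = 32

32


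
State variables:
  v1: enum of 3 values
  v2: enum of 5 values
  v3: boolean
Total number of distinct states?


State space = product of domain sizes of all variables.
Domain sizes:
  v1 (enum of 3 values): 3
  v2 (enum of 5 values): 5
  v3 (boolean): 2
Product = 3 * 5 * 2 = 30

30


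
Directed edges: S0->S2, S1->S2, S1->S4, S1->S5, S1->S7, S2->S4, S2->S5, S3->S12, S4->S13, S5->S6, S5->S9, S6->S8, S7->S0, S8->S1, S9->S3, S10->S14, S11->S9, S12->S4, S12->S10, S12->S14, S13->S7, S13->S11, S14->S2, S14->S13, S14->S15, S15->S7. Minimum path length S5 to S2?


BFS layer-by-layer from S5:
  dist 0: {S5}
  dist 1: {S6, S9}
  dist 2: {S3, S8}
  dist 3: {S1, S12}
  dist 4: {S2, S4, S7, S10, S14}
  -> S2 reached at distance 4
Shortest path length = 4

4


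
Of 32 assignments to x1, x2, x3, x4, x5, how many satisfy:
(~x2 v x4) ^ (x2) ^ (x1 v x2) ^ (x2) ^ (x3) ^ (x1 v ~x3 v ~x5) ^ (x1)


CNF with 7 clauses over 5 vars (32 assignments).
An assignment satisfies CNF iff every clause has >=1 true literal.
Check each row (bits = x1,x2,x3,x4,x5; clause T/F shown):
  row 0 [00000]: clauses=TFFFFTF -> 0
  row 1 [00001]: clauses=TFFFFTF -> 0
  row 2 [00010]: clauses=TFFFFTF -> 0
  row 3 [00011]: clauses=TFFFFTF -> 0
  row 4 [00100]: clauses=TFFFTTF -> 0
  row 5 [00101]: clauses=TFFFTFF -> 0
  row 6 [00110]: clauses=TFFFTTF -> 0
  row 7 [00111]: clauses=TFFFTFF -> 0
  row 8 [01000]: clauses=FTTTFTF -> 0
  row 9 [01001]: clauses=FTTTFTF -> 0
  row 10 [01010]: clauses=TTTTFTF -> 0
  row 11 [01011]: clauses=TTTTFTF -> 0
  row 12 [01100]: clauses=FTTTTTF -> 0
  row 13 [01101]: clauses=FTTTTFF -> 0
  row 14 [01110]: clauses=TTTTTTF -> 0
  row 15 [01111]: clauses=TTTTTFF -> 0
  row 16 [10000]: clauses=TFTFFTT -> 0
  row 17 [10001]: clauses=TFTFFTT -> 0
  row 18 [10010]: clauses=TFTFFTT -> 0
  row 19 [10011]: clauses=TFTFFTT -> 0
  row 20 [10100]: clauses=TFTFTTT -> 0
  row 21 [10101]: clauses=TFTFTTT -> 0
  row 22 [10110]: clauses=TFTFTTT -> 0
  row 23 [10111]: clauses=TFTFTTT -> 0
  row 24 [11000]: clauses=FTTTFTT -> 0
  row 25 [11001]: clauses=FTTTFTT -> 0
  row 26 [11010]: clauses=TTTTFTT -> 0
  row 27 [11011]: clauses=TTTTFTT -> 0
  row 28 [11100]: clauses=FTTTTTT -> 0
  row 29 [11101]: clauses=FTTTTTT -> 0
  row 30 [11110]: clauses=TTTTTTT -> 1
  row 31 [11111]: clauses=TTTTTTT -> 1
Full result column, 8 rows per line (x1,x2 fixed per line; x3,x4,x5 runs 000..111 left to right):
  rows 0-7 [x1,x2=00]: 00000000  (ones: 0)
  rows 8-15 [x1,x2=01]: 00000000  (ones: 0)
  rows 16-23 [x1,x2=10]: 00000000  (ones: 0)
  rows 24-31 [x1,x2=11]: 00000011  (ones: 2)
Satisfying assignments = 0+0+0+2 = 2

2


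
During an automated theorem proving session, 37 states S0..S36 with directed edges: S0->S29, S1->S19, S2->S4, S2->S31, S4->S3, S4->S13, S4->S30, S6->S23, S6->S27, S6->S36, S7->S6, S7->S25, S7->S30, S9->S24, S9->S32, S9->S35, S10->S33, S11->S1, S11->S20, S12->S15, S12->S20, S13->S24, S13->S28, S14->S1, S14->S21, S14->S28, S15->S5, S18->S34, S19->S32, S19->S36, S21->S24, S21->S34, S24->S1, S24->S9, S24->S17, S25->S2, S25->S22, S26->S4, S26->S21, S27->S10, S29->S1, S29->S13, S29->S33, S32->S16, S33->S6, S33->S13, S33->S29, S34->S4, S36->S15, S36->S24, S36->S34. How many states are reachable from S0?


BFS from S0:
  layer 0: {S0}
  layer 1: {S29}
  layer 2: {S1, S13, S33}
  layer 3: {S6, S19, S24, S28}
  layer 4: {S9, S17, S23, S27, S32, S36}
  layer 5: {S10, S15, S16, S34, S35}
  layer 6: {S4, S5}
  layer 7: {S3, S30}
Reachable set: {S0, S1, S3, S4, S5, S6, S9, S10, S13, S15, S16, S17, S19, S23, S24, S27, S28, S29, S30, S32, S33, S34, S35, S36}
Count = 24

24


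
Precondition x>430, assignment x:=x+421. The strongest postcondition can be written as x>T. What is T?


Formula: sp(P, x:=E) = exists old_x. (x = E[old_x/x]) AND P[old_x/x] (old_x is the value of x before the assignment; eliminate old_x by solving x = E[old_x/x] for old_x)
Step 1: Precondition P: x>430, i.e. old_x > 430
Step 2: Assignment gives x = old_x + 421, so old_x = x - 421
Step 3: Substitute into P: x - 421 > 430
Step 4: Simplify: x > 430+421 = 851

851


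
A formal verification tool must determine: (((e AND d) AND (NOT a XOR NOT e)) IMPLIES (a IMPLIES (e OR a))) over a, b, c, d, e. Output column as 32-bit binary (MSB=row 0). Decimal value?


Formula: (((e AND d) AND (NOT a XOR NOT e)) IMPLIES (a IMPLIES (e OR a))) over a, b, c, d, e (32 rows)
Evaluate each row (bits = a,b,c,d,e, MSB first):
  row 0 [00000]: (((0 AND 0) AND (NOT 0 XOR NOT 0)) IMPLIES (0 IMPLIES (0 OR 0))) -> 1
  row 1 [00001]: (((1 AND 0) AND (NOT 0 XOR NOT 1)) IMPLIES (0 IMPLIES (1 OR 0))) -> 1
  row 2 [00010]: (((0 AND 1) AND (NOT 0 XOR NOT 0)) IMPLIES (0 IMPLIES (0 OR 0))) -> 1
  row 3 [00011]: (((1 AND 1) AND (NOT 0 XOR NOT 1)) IMPLIES (0 IMPLIES (1 OR 0))) -> 1
  row 4 [00100]: (((0 AND 0) AND (NOT 0 XOR NOT 0)) IMPLIES (0 IMPLIES (0 OR 0))) -> 1
  row 5 [00101]: (((1 AND 0) AND (NOT 0 XOR NOT 1)) IMPLIES (0 IMPLIES (1 OR 0))) -> 1
  row 6 [00110]: (((0 AND 1) AND (NOT 0 XOR NOT 0)) IMPLIES (0 IMPLIES (0 OR 0))) -> 1
  row 7 [00111]: (((1 AND 1) AND (NOT 0 XOR NOT 1)) IMPLIES (0 IMPLIES (1 OR 0))) -> 1
  row 8 [01000]: (((0 AND 0) AND (NOT 0 XOR NOT 0)) IMPLIES (0 IMPLIES (0 OR 0))) -> 1
  row 9 [01001]: (((1 AND 0) AND (NOT 0 XOR NOT 1)) IMPLIES (0 IMPLIES (1 OR 0))) -> 1
  row 10 [01010]: (((0 AND 1) AND (NOT 0 XOR NOT 0)) IMPLIES (0 IMPLIES (0 OR 0))) -> 1
  row 11 [01011]: (((1 AND 1) AND (NOT 0 XOR NOT 1)) IMPLIES (0 IMPLIES (1 OR 0))) -> 1
  row 12 [01100]: (((0 AND 0) AND (NOT 0 XOR NOT 0)) IMPLIES (0 IMPLIES (0 OR 0))) -> 1
  row 13 [01101]: (((1 AND 0) AND (NOT 0 XOR NOT 1)) IMPLIES (0 IMPLIES (1 OR 0))) -> 1
  row 14 [01110]: (((0 AND 1) AND (NOT 0 XOR NOT 0)) IMPLIES (0 IMPLIES (0 OR 0))) -> 1
  row 15 [01111]: (((1 AND 1) AND (NOT 0 XOR NOT 1)) IMPLIES (0 IMPLIES (1 OR 0))) -> 1
  row 16 [10000]: (((0 AND 0) AND (NOT 1 XOR NOT 0)) IMPLIES (1 IMPLIES (0 OR 1))) -> 1
  row 17 [10001]: (((1 AND 0) AND (NOT 1 XOR NOT 1)) IMPLIES (1 IMPLIES (1 OR 1))) -> 1
  row 18 [10010]: (((0 AND 1) AND (NOT 1 XOR NOT 0)) IMPLIES (1 IMPLIES (0 OR 1))) -> 1
  row 19 [10011]: (((1 AND 1) AND (NOT 1 XOR NOT 1)) IMPLIES (1 IMPLIES (1 OR 1))) -> 1
  row 20 [10100]: (((0 AND 0) AND (NOT 1 XOR NOT 0)) IMPLIES (1 IMPLIES (0 OR 1))) -> 1
  row 21 [10101]: (((1 AND 0) AND (NOT 1 XOR NOT 1)) IMPLIES (1 IMPLIES (1 OR 1))) -> 1
  row 22 [10110]: (((0 AND 1) AND (NOT 1 XOR NOT 0)) IMPLIES (1 IMPLIES (0 OR 1))) -> 1
  row 23 [10111]: (((1 AND 1) AND (NOT 1 XOR NOT 1)) IMPLIES (1 IMPLIES (1 OR 1))) -> 1
  row 24 [11000]: (((0 AND 0) AND (NOT 1 XOR NOT 0)) IMPLIES (1 IMPLIES (0 OR 1))) -> 1
  row 25 [11001]: (((1 AND 0) AND (NOT 1 XOR NOT 1)) IMPLIES (1 IMPLIES (1 OR 1))) -> 1
  row 26 [11010]: (((0 AND 1) AND (NOT 1 XOR NOT 0)) IMPLIES (1 IMPLIES (0 OR 1))) -> 1
  row 27 [11011]: (((1 AND 1) AND (NOT 1 XOR NOT 1)) IMPLIES (1 IMPLIES (1 OR 1))) -> 1
  row 28 [11100]: (((0 AND 0) AND (NOT 1 XOR NOT 0)) IMPLIES (1 IMPLIES (0 OR 1))) -> 1
  row 29 [11101]: (((1 AND 0) AND (NOT 1 XOR NOT 1)) IMPLIES (1 IMPLIES (1 OR 1))) -> 1
  row 30 [11110]: (((0 AND 1) AND (NOT 1 XOR NOT 0)) IMPLIES (1 IMPLIES (0 OR 1))) -> 1
  row 31 [11111]: (((1 AND 1) AND (NOT 1 XOR NOT 1)) IMPLIES (1 IMPLIES (1 OR 1))) -> 1
Full result column, 4 rows per line (a,b,c fixed per line; d,e runs 00..11 left to right):
  rows 0-3 [a,b,c=000]: 1111  = hex F
  rows 4-7 [a,b,c=001]: 1111  = hex F
  rows 8-11 [a,b,c=010]: 1111  = hex F
  rows 12-15 [a,b,c=011]: 1111  = hex F
  rows 16-19 [a,b,c=100]: 1111  = hex F
  rows 20-23 [a,b,c=101]: 1111  = hex F
  rows 24-27 [a,b,c=110]: 1111  = hex F
  rows 28-31 [a,b,c=111]: 1111  = hex F
Output column (row 0 .. row 31) = 11111111111111111111111111111111
Output column grouped in 4s = 1111 1111 1111 1111 1111 1111 1111 1111 = 0xFFFFFFFF
Convert to decimal digit by digit (value = value*16 + digit):
  F -> 15
  15*16 + 15 (F) = 255
  255*16 + 15 (F) = 4095
  4095*16 + 15 (F) = 65535
  65535*16 + 15 (F) = 1048575
  1048575*16 + 15 (F) = 16777215
  16777215*16 + 15 (F) = 268435455
  268435455*16 + 15 (F) = 4294967295
Decimal = 4294967295

4294967295


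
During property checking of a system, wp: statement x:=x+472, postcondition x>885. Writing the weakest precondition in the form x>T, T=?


Formula: wp(x:=E, P) = P[E/x] (substitute E for x in postcondition)
Step 1: Postcondition: x>885
Step 2: Substitute x+472 for x: x+472>885
Step 3: Solve for x: x > 885-472 = 413

413


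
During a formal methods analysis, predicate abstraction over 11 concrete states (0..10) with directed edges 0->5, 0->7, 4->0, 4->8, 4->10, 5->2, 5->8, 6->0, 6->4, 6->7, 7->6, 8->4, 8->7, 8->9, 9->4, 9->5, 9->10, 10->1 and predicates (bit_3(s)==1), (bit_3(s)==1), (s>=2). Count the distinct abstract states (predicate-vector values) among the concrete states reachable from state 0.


BFS from 0:
Concrete reachable: {0, 1, 2, 4, 5, 6, 7, 8, 9, 10}
Abstract via predicates (bit_3(s)==1), (bit_3(s)==1), (s>=2):
  (0,0,0) <- {0, 1}
  (0,0,1) <- {2, 4, 5, 6, 7}
  (1,1,1) <- {8, 9, 10}
Distinct abstract states = 3

3


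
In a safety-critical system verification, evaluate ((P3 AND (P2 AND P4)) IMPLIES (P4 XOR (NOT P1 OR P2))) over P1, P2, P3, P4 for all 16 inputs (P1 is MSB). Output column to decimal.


Formula: ((P3 AND (P2 AND P4)) IMPLIES (P4 XOR (NOT P1 OR P2))) over P1, P2, P3, P4 (16 rows)
Evaluate each row (bits = P1,P2,P3,P4, MSB first):
  row 0 [0000]: ((0 AND (0 AND 0)) IMPLIES (0 XOR (NOT 0 OR 0))) -> 1
  row 1 [0001]: ((0 AND (0 AND 1)) IMPLIES (1 XOR (NOT 0 OR 0))) -> 1
  row 2 [0010]: ((1 AND (0 AND 0)) IMPLIES (0 XOR (NOT 0 OR 0))) -> 1
  row 3 [0011]: ((1 AND (0 AND 1)) IMPLIES (1 XOR (NOT 0 OR 0))) -> 1
  row 4 [0100]: ((0 AND (1 AND 0)) IMPLIES (0 XOR (NOT 0 OR 1))) -> 1
  row 5 [0101]: ((0 AND (1 AND 1)) IMPLIES (1 XOR (NOT 0 OR 1))) -> 1
  row 6 [0110]: ((1 AND (1 AND 0)) IMPLIES (0 XOR (NOT 0 OR 1))) -> 1
  row 7 [0111]: ((1 AND (1 AND 1)) IMPLIES (1 XOR (NOT 0 OR 1))) -> 0
  row 8 [1000]: ((0 AND (0 AND 0)) IMPLIES (0 XOR (NOT 1 OR 0))) -> 1
  row 9 [1001]: ((0 AND (0 AND 1)) IMPLIES (1 XOR (NOT 1 OR 0))) -> 1
  row 10 [1010]: ((1 AND (0 AND 0)) IMPLIES (0 XOR (NOT 1 OR 0))) -> 1
  row 11 [1011]: ((1 AND (0 AND 1)) IMPLIES (1 XOR (NOT 1 OR 0))) -> 1
  row 12 [1100]: ((0 AND (1 AND 0)) IMPLIES (0 XOR (NOT 1 OR 1))) -> 1
  row 13 [1101]: ((0 AND (1 AND 1)) IMPLIES (1 XOR (NOT 1 OR 1))) -> 1
  row 14 [1110]: ((1 AND (1 AND 0)) IMPLIES (0 XOR (NOT 1 OR 1))) -> 1
  row 15 [1111]: ((1 AND (1 AND 1)) IMPLIES (1 XOR (NOT 1 OR 1))) -> 0
Full result column, 4 rows per line (P1,P2 fixed per line; P3,P4 runs 00..11 left to right):
  rows 0-3 [P1,P2=00]: 1111  = hex F
  rows 4-7 [P1,P2=01]: 1110  = hex E
  rows 8-11 [P1,P2=10]: 1111  = hex F
  rows 12-15 [P1,P2=11]: 1110  = hex E
Output column (row 0 .. row 15) = 1111111011111110
Output column grouped in 4s = 1111 1110 1111 1110 = 0xFEFE
Convert to decimal digit by digit (value = value*16 + digit):
  F -> 15
  15*16 + 14 (E) = 254
  254*16 + 15 (F) = 4079
  4079*16 + 14 (E) = 65278
Decimal = 65278

65278
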